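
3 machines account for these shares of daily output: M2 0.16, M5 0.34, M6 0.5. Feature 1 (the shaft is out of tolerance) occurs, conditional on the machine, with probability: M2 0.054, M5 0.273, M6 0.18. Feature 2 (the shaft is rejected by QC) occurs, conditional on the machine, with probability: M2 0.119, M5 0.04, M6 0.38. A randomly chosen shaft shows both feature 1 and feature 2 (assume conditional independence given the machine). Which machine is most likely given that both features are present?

M6

Unnormalized posteriors (prior × likelihood):
  M2: 0.16 × 0.054 × 0.119 = 0.00102816
  M5: 0.34 × 0.273 × 0.04 = 0.0037128
  M6: 0.5 × 0.18 × 0.38 = 0.0342
Normalizing constant = 0.03894096.
Largest term belongs to M6, so M6 is most probable.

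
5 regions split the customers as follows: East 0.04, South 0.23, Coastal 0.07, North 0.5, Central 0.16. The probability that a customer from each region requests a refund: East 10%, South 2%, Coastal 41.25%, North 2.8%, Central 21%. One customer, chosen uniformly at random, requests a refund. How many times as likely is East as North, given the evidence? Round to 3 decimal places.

0.286

Unnormalized posteriors (prior × likelihood):
  East: 0.04 × 0.1 = 0.004
  South: 0.23 × 0.02 = 0.0046
  Coastal: 0.07 × 0.4125 = 0.028875
  North: 0.5 × 0.028 = 0.014
  Central: 0.16 × 0.21 = 0.0336
Sum = 0.085075.
The ratio is 0.004 / 0.014 (the normalizer cancels) = 0.286.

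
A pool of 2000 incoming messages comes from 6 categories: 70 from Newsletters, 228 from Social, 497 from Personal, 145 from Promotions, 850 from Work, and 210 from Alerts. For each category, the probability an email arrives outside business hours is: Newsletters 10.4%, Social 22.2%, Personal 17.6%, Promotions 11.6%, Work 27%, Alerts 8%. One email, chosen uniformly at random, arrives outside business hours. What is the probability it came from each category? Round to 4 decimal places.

Newsletters 0.0178, Social 0.1239, Personal 0.2141, Promotions 0.0412, Work 0.5618, Alerts 0.0411

By Bayes' rule, posterior ∝ prior × likelihood:
  Newsletters: 0.035 × 0.104 = 0.00364
  Social: 0.114 × 0.222 = 0.025308
  Personal: 0.2485 × 0.176 = 0.043736
  Promotions: 0.0725 × 0.116 = 0.00841
  Work: 0.425 × 0.27 = 0.11475
  Alerts: 0.105 × 0.08 = 0.0084
Normalizing constant = 0.204244.
P(Newsletters | off-hours) = 0.00364/0.204244 ≈ 0.0178
P(Social | off-hours) = 0.025308/0.204244 ≈ 0.1239
P(Personal | off-hours) = 0.043736/0.204244 ≈ 0.2141
P(Promotions | off-hours) = 0.00841/0.204244 ≈ 0.0412
P(Work | off-hours) = 0.11475/0.204244 ≈ 0.5618
P(Alerts | off-hours) = 0.0084/0.204244 ≈ 0.0411
(Check: 0.0178+0.1239+0.2141+0.0412+0.5618+0.0411 = 0.9999.)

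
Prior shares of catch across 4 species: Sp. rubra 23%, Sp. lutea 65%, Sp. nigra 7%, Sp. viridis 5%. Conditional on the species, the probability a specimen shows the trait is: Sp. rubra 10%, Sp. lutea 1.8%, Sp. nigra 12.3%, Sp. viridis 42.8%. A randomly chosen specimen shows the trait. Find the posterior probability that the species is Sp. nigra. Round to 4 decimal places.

By Bayes' rule, posterior ∝ prior × likelihood:
  Sp. rubra: 0.23 × 0.1 = 0.023
  Sp. lutea: 0.65 × 0.018 = 0.0117
  Sp. nigra: 0.07 × 0.123 = 0.00861
  Sp. viridis: 0.05 × 0.428 = 0.0214
Sum = 0.06471.
P(Sp. nigra | evidence) = 0.00861 / 0.06471 ≈ 0.1331.

0.1331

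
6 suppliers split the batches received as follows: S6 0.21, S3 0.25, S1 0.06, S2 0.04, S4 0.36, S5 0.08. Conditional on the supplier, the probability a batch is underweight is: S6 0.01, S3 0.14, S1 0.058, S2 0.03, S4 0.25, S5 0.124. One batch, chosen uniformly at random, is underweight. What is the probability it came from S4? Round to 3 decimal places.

Unnormalized posteriors (prior × likelihood):
  S6: 0.21 × 0.01 = 0.0021
  S3: 0.25 × 0.14 = 0.035
  S1: 0.06 × 0.058 = 0.00348
  S2: 0.04 × 0.03 = 0.0012
  S4: 0.36 × 0.25 = 0.09
  S5: 0.08 × 0.124 = 0.00992
Sum = 0.1417.
P(S4 | evidence) = 0.09 / 0.1417 ≈ 0.635.

0.635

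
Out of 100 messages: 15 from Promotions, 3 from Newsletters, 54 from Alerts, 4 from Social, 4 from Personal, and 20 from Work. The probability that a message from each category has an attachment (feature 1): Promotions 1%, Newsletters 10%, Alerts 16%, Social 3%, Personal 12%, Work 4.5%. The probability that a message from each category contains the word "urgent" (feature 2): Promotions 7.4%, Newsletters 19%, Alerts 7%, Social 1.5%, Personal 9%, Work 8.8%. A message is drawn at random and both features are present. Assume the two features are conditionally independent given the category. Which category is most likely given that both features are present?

Compute prior × likelihood for every hypothesis:
  Promotions: 0.15 × 0.01 × 0.074 = 0.000111
  Newsletters: 0.03 × 0.1 × 0.19 = 0.00057
  Alerts: 0.54 × 0.16 × 0.07 = 0.006048
  Social: 0.04 × 0.03 × 0.015 = 0.000018
  Personal: 0.04 × 0.12 × 0.09 = 0.000432
  Work: 0.2 × 0.045 × 0.088 = 0.000792
Sum = 0.007971.
Largest term belongs to Alerts, so Alerts is most probable.

Alerts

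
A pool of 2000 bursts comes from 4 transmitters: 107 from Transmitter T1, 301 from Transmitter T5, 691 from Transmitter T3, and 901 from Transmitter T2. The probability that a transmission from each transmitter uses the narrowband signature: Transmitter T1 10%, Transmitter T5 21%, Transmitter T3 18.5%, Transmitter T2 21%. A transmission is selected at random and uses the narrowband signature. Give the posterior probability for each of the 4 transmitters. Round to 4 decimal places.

Compute prior × likelihood for every hypothesis:
  Transmitter T1: 0.0535 × 0.1 = 0.00535
  Transmitter T5: 0.1505 × 0.21 = 0.031605
  Transmitter T3: 0.3455 × 0.185 = 0.0639175
  Transmitter T2: 0.4505 × 0.21 = 0.094605
Normalizing constant = 0.1954775.
P(Transmitter T1 | narrowband) = 0.00535/0.1954775 ≈ 0.0274
P(Transmitter T5 | narrowband) = 0.031605/0.1954775 ≈ 0.1617
P(Transmitter T3 | narrowband) = 0.0639175/0.1954775 ≈ 0.3270
P(Transmitter T2 | narrowband) = 0.094605/0.1954775 ≈ 0.4840

Transmitter T1 0.0274, Transmitter T5 0.1617, Transmitter T3 0.3270, Transmitter T2 0.4840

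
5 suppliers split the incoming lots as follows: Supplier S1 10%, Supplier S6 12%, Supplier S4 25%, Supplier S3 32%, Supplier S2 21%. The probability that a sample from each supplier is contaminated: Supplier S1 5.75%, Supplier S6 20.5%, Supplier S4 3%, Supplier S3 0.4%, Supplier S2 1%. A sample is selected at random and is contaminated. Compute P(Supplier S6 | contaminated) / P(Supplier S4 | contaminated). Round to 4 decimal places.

3.2800

By Bayes' rule, posterior ∝ prior × likelihood:
  Supplier S1: 0.1 × 0.0575 = 0.00575
  Supplier S6: 0.12 × 0.205 = 0.0246
  Supplier S4: 0.25 × 0.03 = 0.0075
  Supplier S3: 0.32 × 0.004 = 0.00128
  Supplier S2: 0.21 × 0.01 = 0.0021
Total = 0.04123.
The ratio is 0.0246 / 0.0075 (the normalizer cancels) = 3.2800.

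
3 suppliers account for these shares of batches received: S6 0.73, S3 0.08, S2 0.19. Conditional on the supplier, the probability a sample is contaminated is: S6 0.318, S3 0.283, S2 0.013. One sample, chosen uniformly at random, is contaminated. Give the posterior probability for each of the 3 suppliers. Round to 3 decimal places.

S6 0.902, S3 0.088, S2 0.010

By Bayes' rule, posterior ∝ prior × likelihood:
  S6: 0.73 × 0.318 = 0.23214
  S3: 0.08 × 0.283 = 0.02264
  S2: 0.19 × 0.013 = 0.00247
Sum = 0.25725.
P(S6 | contaminated) = 0.23214/0.25725 ≈ 0.902
P(S3 | contaminated) = 0.02264/0.25725 ≈ 0.088
P(S2 | contaminated) = 0.00247/0.25725 ≈ 0.010
(Check: 0.902+0.088+0.010 = 1.000.)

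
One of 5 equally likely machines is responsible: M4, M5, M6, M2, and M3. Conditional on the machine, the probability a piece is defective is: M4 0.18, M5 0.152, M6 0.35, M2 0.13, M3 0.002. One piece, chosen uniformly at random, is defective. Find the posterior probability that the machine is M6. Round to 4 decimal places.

0.4300

With a uniform prior (1/5 each), posterior ∝ likelihood:
  M4: 0.18
  M5: 0.152
  M6: 0.35
  M2: 0.13
  M3: 0.002
Normalizing constant = 0.814.
P(M6 | evidence) = 0.35 / 0.814 ≈ 0.4300.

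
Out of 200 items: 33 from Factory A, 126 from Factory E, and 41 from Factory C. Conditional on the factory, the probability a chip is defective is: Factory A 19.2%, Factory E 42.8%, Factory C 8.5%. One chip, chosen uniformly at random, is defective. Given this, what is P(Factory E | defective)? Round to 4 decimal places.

Prior × likelihood for each hypothesis:
  Factory A: 0.165 × 0.192 = 0.03168
  Factory E: 0.63 × 0.428 = 0.26964
  Factory C: 0.205 × 0.085 = 0.017425
Sum = 0.318745.
P(Factory E | evidence) = 0.26964 / 0.318745 ≈ 0.8459.

0.8459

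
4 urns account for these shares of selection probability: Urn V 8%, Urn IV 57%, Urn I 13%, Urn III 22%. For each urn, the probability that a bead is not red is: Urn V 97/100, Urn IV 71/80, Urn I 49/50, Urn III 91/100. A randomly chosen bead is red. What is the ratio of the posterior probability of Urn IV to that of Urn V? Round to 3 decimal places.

Taking complements, P(red | each) = Urn V 0.03, Urn IV 0.1125, Urn I 0.02, Urn III 0.09.
Compute prior × likelihood for every hypothesis:
  Urn V: 0.08 × 0.03 = 0.0024
  Urn IV: 0.57 × 0.1125 = 0.064125
  Urn I: 0.13 × 0.02 = 0.0026
  Urn III: 0.22 × 0.09 = 0.0198
Total = 0.088925.
The ratio is 0.064125 / 0.0024 (the normalizer cancels) = 26.719.

26.719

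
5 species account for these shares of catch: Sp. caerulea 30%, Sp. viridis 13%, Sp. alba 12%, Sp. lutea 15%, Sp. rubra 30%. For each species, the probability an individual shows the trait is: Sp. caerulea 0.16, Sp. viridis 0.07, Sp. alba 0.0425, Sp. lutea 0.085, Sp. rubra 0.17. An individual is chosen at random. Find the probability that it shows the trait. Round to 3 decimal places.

By Bayes' rule, posterior ∝ prior × likelihood:
  Sp. caerulea: 0.3 × 0.16 = 0.048
  Sp. viridis: 0.13 × 0.07 = 0.0091
  Sp. alba: 0.12 × 0.0425 = 0.0051
  Sp. lutea: 0.15 × 0.085 = 0.01275
  Sp. rubra: 0.3 × 0.17 = 0.051
P(trait) = 0.048 + 0.0091 + 0.0051 + 0.01275 + 0.051 = 0.12595 → 0.126.

0.126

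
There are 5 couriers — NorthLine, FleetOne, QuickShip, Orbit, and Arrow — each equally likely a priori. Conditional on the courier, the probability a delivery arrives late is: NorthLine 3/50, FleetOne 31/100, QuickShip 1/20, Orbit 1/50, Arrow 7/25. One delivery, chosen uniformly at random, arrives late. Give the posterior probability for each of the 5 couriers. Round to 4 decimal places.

Since the prior is uniform, the posterior is proportional to the likelihood:
  NorthLine: 0.06
  FleetOne: 0.31
  QuickShip: 0.05
  Orbit: 0.02
  Arrow: 0.28
Total = 0.72.
P(NorthLine | late) = 0.06/0.72 ≈ 0.0833
P(FleetOne | late) = 0.31/0.72 ≈ 0.4306
P(QuickShip | late) = 0.05/0.72 ≈ 0.0694
P(Orbit | late) = 0.02/0.72 ≈ 0.0278
P(Arrow | late) = 0.28/0.72 ≈ 0.3889
(Check: 0.0833+0.4306+0.0694+0.0278+0.3889 = 1.0000.)

NorthLine 0.0833, FleetOne 0.4306, QuickShip 0.0694, Orbit 0.0278, Arrow 0.3889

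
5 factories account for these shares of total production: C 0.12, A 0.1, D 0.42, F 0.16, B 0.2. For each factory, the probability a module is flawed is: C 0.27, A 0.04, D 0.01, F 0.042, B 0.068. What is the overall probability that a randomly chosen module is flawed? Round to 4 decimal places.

By Bayes' rule, posterior ∝ prior × likelihood:
  C: 0.12 × 0.27 = 0.0324
  A: 0.1 × 0.04 = 0.004
  D: 0.42 × 0.01 = 0.0042
  F: 0.16 × 0.042 = 0.00672
  B: 0.2 × 0.068 = 0.0136
P(flawed) = 0.0324 + 0.004 + 0.0042 + 0.00672 + 0.0136 = 0.06092 → 0.0609.

0.0609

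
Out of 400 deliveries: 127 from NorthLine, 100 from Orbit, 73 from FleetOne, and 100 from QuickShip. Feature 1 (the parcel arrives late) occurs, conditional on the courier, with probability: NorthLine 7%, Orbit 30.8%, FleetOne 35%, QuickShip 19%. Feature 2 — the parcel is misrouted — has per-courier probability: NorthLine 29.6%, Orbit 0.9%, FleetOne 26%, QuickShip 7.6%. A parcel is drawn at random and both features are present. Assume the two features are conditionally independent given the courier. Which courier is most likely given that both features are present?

Compute prior × likelihood for every hypothesis:
  NorthLine: 0.3175 × 0.07 × 0.296 = 0.0065786
  Orbit: 0.25 × 0.308 × 0.009 = 0.000693
  FleetOne: 0.1825 × 0.35 × 0.26 = 0.0166075
  QuickShip: 0.25 × 0.19 × 0.076 = 0.00361
Normalizing constant = 0.0274891.
Largest term belongs to FleetOne, so FleetOne is most probable.

FleetOne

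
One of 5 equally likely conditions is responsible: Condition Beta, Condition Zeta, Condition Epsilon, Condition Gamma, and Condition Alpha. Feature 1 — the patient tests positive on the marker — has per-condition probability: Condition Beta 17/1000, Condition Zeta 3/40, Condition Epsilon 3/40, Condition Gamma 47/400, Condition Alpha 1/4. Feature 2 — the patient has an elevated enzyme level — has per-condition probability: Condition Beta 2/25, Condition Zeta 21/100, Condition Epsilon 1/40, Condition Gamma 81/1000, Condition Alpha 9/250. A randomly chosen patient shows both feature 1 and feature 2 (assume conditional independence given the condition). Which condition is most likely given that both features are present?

With a uniform prior (1/5 each), posterior ∝ likelihood:
  Condition Beta: 0.017 × 0.08 = 0.00136
  Condition Zeta: 0.075 × 0.21 = 0.01575
  Condition Epsilon: 0.075 × 0.025 = 0.001875
  Condition Gamma: 0.1175 × 0.081 = 0.0095175
  Condition Alpha: 0.25 × 0.036 = 0.009
Normalizing constant = 0.0375025.
Largest term belongs to Condition Zeta, so Condition Zeta is most probable.

Condition Zeta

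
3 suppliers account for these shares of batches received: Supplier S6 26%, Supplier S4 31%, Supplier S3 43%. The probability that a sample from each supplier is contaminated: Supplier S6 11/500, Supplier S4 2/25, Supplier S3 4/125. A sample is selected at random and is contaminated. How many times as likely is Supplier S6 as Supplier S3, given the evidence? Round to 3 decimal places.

0.416

Unnormalized posteriors (prior × likelihood):
  Supplier S6: 0.26 × 0.022 = 0.00572
  Supplier S4: 0.31 × 0.08 = 0.0248
  Supplier S3: 0.43 × 0.032 = 0.01376
Sum = 0.04428.
The ratio is 0.00572 / 0.01376 (the normalizer cancels) = 0.416.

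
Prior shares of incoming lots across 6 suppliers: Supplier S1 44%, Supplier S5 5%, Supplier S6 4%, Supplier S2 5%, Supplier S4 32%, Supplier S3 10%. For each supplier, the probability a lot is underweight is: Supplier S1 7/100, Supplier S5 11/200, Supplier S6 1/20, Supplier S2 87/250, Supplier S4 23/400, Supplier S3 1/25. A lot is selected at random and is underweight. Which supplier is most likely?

Unnormalized posteriors (prior × likelihood):
  Supplier S1: 0.44 × 0.07 = 0.0308
  Supplier S5: 0.05 × 0.055 = 0.00275
  Supplier S6: 0.04 × 0.05 = 0.002
  Supplier S2: 0.05 × 0.348 = 0.0174
  Supplier S4: 0.32 × 0.0575 = 0.0184
  Supplier S3: 0.1 × 0.04 = 0.004
Sum = 0.07535.
Largest term belongs to Supplier S1, so Supplier S1 is most probable.

Supplier S1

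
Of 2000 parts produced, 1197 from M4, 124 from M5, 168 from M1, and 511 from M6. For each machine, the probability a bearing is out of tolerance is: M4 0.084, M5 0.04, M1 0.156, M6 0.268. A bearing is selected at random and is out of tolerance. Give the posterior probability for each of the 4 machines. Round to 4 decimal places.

M4 0.3743, M5 0.0185, M1 0.0975, M6 0.5097

Compute prior × likelihood for every hypothesis:
  M4: 0.5985 × 0.084 = 0.050274
  M5: 0.062 × 0.04 = 0.00248
  M1: 0.084 × 0.156 = 0.013104
  M6: 0.2555 × 0.268 = 0.068474
Normalizing constant = 0.134332.
P(M4 | oversize) = 0.050274/0.134332 ≈ 0.3743
P(M5 | oversize) = 0.00248/0.134332 ≈ 0.0185
P(M1 | oversize) = 0.013104/0.134332 ≈ 0.0975
P(M6 | oversize) = 0.068474/0.134332 ≈ 0.5097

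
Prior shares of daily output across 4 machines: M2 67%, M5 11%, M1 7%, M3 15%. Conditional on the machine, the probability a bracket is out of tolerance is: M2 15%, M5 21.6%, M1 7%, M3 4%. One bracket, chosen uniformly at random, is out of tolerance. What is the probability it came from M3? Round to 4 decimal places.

0.0444

By Bayes' rule, posterior ∝ prior × likelihood:
  M2: 0.67 × 0.15 = 0.1005
  M5: 0.11 × 0.216 = 0.02376
  M1: 0.07 × 0.07 = 0.0049
  M3: 0.15 × 0.04 = 0.006
Total = 0.13516.
P(M3 | evidence) = 0.006 / 0.13516 ≈ 0.0444.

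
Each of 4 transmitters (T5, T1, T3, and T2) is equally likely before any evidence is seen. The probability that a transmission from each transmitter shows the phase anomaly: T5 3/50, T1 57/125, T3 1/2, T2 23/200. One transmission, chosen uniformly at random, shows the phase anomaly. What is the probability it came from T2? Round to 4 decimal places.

Since the prior is uniform, the posterior is proportional to the likelihood:
  T5: 0.06
  T1: 0.456
  T3: 0.5
  T2: 0.115
Sum = 1.131.
P(T2 | evidence) = 0.115 / 1.131 ≈ 0.1017.

0.1017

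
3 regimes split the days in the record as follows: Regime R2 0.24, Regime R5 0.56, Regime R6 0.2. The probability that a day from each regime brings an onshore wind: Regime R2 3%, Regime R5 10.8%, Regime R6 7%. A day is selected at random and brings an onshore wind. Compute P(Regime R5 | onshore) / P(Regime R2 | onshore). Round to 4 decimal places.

Unnormalized posteriors (prior × likelihood):
  Regime R2: 0.24 × 0.03 = 0.0072
  Regime R5: 0.56 × 0.108 = 0.06048
  Regime R6: 0.2 × 0.07 = 0.014
Sum = 0.08168.
The ratio is 0.06048 / 0.0072 (the normalizer cancels) = 8.4000.

8.4000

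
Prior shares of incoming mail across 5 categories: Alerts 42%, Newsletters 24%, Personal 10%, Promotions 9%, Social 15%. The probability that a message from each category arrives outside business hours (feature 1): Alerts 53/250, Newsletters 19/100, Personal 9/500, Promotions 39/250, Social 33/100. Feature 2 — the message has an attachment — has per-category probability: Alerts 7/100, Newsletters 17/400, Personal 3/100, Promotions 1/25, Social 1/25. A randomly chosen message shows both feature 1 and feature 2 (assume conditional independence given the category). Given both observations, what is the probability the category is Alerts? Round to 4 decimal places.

0.5789

By Bayes' rule, posterior ∝ prior × likelihood:
  Alerts: 0.42 × 0.212 × 0.07 = 0.0062328
  Newsletters: 0.24 × 0.19 × 0.0425 = 0.001938
  Personal: 0.1 × 0.018 × 0.03 = 0.000054
  Promotions: 0.09 × 0.156 × 0.04 = 0.0005616
  Social: 0.15 × 0.33 × 0.04 = 0.00198
Sum = 0.0107664.
P(Alerts | evidence) = 0.0062328 / 0.0107664 ≈ 0.5789.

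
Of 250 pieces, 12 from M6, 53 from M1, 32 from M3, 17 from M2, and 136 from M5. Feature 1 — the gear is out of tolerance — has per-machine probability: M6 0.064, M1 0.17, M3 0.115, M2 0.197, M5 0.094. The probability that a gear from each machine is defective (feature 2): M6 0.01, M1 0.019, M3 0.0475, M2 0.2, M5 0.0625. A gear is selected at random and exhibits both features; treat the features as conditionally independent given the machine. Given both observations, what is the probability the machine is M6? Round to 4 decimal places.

By Bayes' rule, posterior ∝ prior × likelihood:
  M6: 0.048 × 0.064 × 0.01 = 0.00003072
  M1: 0.212 × 0.17 × 0.019 = 0.00068476
  M3: 0.128 × 0.115 × 0.0475 = 0.0006992
  M2: 0.068 × 0.197 × 0.2 = 0.0026792
  M5: 0.544 × 0.094 × 0.0625 = 0.003196
Normalizing constant = 0.00728988.
P(M6 | evidence) = 0.00003072 / 0.00728988 ≈ 0.0042.

0.0042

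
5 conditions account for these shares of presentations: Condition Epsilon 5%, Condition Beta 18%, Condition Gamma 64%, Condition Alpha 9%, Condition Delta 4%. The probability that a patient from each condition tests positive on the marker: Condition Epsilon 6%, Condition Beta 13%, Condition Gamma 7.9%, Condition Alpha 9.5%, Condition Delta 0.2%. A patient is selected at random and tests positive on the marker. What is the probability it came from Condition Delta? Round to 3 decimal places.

0.001

By Bayes' rule, posterior ∝ prior × likelihood:
  Condition Epsilon: 0.05 × 0.06 = 0.003
  Condition Beta: 0.18 × 0.13 = 0.0234
  Condition Gamma: 0.64 × 0.079 = 0.05056
  Condition Alpha: 0.09 × 0.095 = 0.00855
  Condition Delta: 0.04 × 0.002 = 0.00008
Total = 0.08559.
P(Condition Delta | evidence) = 0.00008 / 0.08559 ≈ 0.001.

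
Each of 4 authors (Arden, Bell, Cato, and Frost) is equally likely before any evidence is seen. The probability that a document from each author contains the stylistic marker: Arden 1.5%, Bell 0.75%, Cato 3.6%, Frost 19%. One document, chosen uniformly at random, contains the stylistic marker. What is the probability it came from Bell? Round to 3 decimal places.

0.030

Since the prior is uniform, the posterior is proportional to the likelihood:
  Arden: 0.015
  Bell: 0.0075
  Cato: 0.036
  Frost: 0.19
Sum = 0.2485.
P(Bell | evidence) = 0.0075 / 0.2485 ≈ 0.030.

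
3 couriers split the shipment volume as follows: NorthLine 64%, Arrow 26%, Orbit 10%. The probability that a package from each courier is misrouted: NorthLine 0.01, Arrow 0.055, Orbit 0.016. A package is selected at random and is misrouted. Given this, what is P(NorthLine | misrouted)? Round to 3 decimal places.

0.287

Compute prior × likelihood for every hypothesis:
  NorthLine: 0.64 × 0.01 = 0.0064
  Arrow: 0.26 × 0.055 = 0.0143
  Orbit: 0.1 × 0.016 = 0.0016
Normalizing constant = 0.0223.
P(NorthLine | evidence) = 0.0064 / 0.0223 ≈ 0.287.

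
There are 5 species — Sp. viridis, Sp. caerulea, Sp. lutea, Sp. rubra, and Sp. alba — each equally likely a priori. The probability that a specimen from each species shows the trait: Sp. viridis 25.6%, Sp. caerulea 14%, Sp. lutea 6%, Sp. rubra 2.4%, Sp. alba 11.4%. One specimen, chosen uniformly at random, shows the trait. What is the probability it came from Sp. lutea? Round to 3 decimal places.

Since the prior is uniform, the posterior is proportional to the likelihood:
  Sp. viridis: 0.256
  Sp. caerulea: 0.14
  Sp. lutea: 0.06
  Sp. rubra: 0.024
  Sp. alba: 0.114
Normalizing constant = 0.594.
P(Sp. lutea | evidence) = 0.06 / 0.594 ≈ 0.101.

0.101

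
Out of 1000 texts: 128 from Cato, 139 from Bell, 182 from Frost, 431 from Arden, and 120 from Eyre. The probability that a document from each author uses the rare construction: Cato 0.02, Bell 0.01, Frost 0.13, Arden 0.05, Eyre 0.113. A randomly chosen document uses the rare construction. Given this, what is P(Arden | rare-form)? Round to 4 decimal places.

Unnormalized posteriors (prior × likelihood):
  Cato: 0.128 × 0.02 = 0.00256
  Bell: 0.139 × 0.01 = 0.00139
  Frost: 0.182 × 0.13 = 0.02366
  Arden: 0.431 × 0.05 = 0.02155
  Eyre: 0.12 × 0.113 = 0.01356
Total = 0.06272.
P(Arden | evidence) = 0.02155 / 0.06272 ≈ 0.3436.

0.3436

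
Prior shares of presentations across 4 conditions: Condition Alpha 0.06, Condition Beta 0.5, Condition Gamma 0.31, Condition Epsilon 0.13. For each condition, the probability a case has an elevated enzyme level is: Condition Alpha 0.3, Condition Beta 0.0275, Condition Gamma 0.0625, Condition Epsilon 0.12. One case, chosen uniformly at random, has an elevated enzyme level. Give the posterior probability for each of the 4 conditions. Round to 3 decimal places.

By Bayes' rule, posterior ∝ prior × likelihood:
  Condition Alpha: 0.06 × 0.3 = 0.018
  Condition Beta: 0.5 × 0.0275 = 0.01375
  Condition Gamma: 0.31 × 0.0625 = 0.019375
  Condition Epsilon: 0.13 × 0.12 = 0.0156
Total = 0.066725.
P(Condition Alpha | elevated) = 0.018/0.066725 ≈ 0.270
P(Condition Beta | elevated) = 0.01375/0.066725 ≈ 0.206
P(Condition Gamma | elevated) = 0.019375/0.066725 ≈ 0.290
P(Condition Epsilon | elevated) = 0.0156/0.066725 ≈ 0.234

Condition Alpha 0.270, Condition Beta 0.206, Condition Gamma 0.290, Condition Epsilon 0.234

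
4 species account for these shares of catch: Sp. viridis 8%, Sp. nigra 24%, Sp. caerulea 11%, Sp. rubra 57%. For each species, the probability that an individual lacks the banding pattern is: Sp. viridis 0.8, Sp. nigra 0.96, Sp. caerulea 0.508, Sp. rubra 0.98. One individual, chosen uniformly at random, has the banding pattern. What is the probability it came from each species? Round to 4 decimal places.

Sp. viridis 0.1756, Sp. nigra 0.1054, Sp. caerulea 0.5939, Sp. rubra 0.1251

Taking complements, P(banded | each) = Sp. viridis 0.2, Sp. nigra 0.04, Sp. caerulea 0.492, Sp. rubra 0.02.
Prior × likelihood for each hypothesis:
  Sp. viridis: 0.08 × 0.2 = 0.016
  Sp. nigra: 0.24 × 0.04 = 0.0096
  Sp. caerulea: 0.11 × 0.492 = 0.05412
  Sp. rubra: 0.57 × 0.02 = 0.0114
Total = 0.09112.
P(Sp. viridis | banded) = 0.016/0.09112 ≈ 0.1756
P(Sp. nigra | banded) = 0.0096/0.09112 ≈ 0.1054
P(Sp. caerulea | banded) = 0.05412/0.09112 ≈ 0.5939
P(Sp. rubra | banded) = 0.0114/0.09112 ≈ 0.1251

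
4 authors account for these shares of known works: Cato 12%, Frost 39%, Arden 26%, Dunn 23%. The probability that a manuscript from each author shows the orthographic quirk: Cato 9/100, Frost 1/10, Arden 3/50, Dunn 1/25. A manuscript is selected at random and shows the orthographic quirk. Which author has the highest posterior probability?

Frost

By Bayes' rule, posterior ∝ prior × likelihood:
  Cato: 0.12 × 0.09 = 0.0108
  Frost: 0.39 × 0.1 = 0.039
  Arden: 0.26 × 0.06 = 0.0156
  Dunn: 0.23 × 0.04 = 0.0092
Sum = 0.0746.
Largest term belongs to Frost, so Frost is most probable.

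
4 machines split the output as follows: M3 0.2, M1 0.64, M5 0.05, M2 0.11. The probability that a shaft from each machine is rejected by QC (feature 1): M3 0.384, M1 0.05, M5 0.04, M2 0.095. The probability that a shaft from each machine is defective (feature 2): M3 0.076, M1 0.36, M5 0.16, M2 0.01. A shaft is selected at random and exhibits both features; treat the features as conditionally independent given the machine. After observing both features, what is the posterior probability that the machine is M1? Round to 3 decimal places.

By Bayes' rule, posterior ∝ prior × likelihood:
  M3: 0.2 × 0.384 × 0.076 = 0.0058368
  M1: 0.64 × 0.05 × 0.36 = 0.01152
  M5: 0.05 × 0.04 × 0.16 = 0.00032
  M2: 0.11 × 0.095 × 0.01 = 0.0001045
Normalizing constant = 0.0177813.
P(M1 | evidence) = 0.01152 / 0.0177813 ≈ 0.648.

0.648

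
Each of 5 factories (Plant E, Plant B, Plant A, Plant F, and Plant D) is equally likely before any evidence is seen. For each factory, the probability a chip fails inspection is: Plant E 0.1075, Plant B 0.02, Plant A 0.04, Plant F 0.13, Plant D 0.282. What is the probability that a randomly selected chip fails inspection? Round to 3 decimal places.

With a uniform prior (1/5 each), posterior ∝ likelihood:
  Plant E: 0.1075
  Plant B: 0.02
  Plant A: 0.04
  Plant F: 0.13
  Plant D: 0.282
P(nonconforming) = (1/5) × (0.1075 + 0.02 + 0.04 + 0.13 + 0.282) = 0.5795/5 ≈ 0.116.

0.116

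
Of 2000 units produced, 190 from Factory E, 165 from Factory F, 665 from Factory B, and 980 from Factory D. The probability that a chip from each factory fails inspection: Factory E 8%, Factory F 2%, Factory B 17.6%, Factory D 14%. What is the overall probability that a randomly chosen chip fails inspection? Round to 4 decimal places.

Unnormalized posteriors (prior × likelihood):
  Factory E: 0.095 × 0.08 = 0.0076
  Factory F: 0.0825 × 0.02 = 0.00165
  Factory B: 0.3325 × 0.176 = 0.05852
  Factory D: 0.49 × 0.14 = 0.0686
P(nonconforming) = 0.0076 + 0.00165 + 0.05852 + 0.0686 = 0.13637 → 0.1364.

0.1364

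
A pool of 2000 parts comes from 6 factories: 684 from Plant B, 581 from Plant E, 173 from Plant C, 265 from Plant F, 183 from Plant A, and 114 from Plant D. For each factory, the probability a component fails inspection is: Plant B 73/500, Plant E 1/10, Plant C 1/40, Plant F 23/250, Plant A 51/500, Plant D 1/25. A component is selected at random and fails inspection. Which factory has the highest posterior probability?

Plant B

By Bayes' rule, posterior ∝ prior × likelihood:
  Plant B: 0.342 × 0.146 = 0.049932
  Plant E: 0.2905 × 0.1 = 0.02905
  Plant C: 0.0865 × 0.025 = 0.0021625
  Plant F: 0.1325 × 0.092 = 0.01219
  Plant A: 0.0915 × 0.102 = 0.009333
  Plant D: 0.057 × 0.04 = 0.00228
Total = 0.1049475.
Largest term belongs to Plant B, so Plant B is most probable.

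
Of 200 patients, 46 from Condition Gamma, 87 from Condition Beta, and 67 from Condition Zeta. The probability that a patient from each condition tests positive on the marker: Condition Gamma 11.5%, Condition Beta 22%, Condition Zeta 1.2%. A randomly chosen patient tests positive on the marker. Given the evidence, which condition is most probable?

Unnormalized posteriors (prior × likelihood):
  Condition Gamma: 0.23 × 0.115 = 0.02645
  Condition Beta: 0.435 × 0.22 = 0.0957
  Condition Zeta: 0.335 × 0.012 = 0.00402
Sum = 0.12617.
Largest term belongs to Condition Beta, so Condition Beta is most probable.

Condition Beta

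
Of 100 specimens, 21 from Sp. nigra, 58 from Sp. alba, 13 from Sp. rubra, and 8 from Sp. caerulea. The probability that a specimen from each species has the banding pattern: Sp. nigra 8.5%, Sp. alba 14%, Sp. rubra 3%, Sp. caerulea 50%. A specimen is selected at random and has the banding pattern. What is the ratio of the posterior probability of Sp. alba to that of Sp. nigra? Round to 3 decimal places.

4.549

By Bayes' rule, posterior ∝ prior × likelihood:
  Sp. nigra: 0.21 × 0.085 = 0.01785
  Sp. alba: 0.58 × 0.14 = 0.0812
  Sp. rubra: 0.13 × 0.03 = 0.0039
  Sp. caerulea: 0.08 × 0.5 = 0.04
Sum = 0.14295.
The ratio is 0.0812 / 0.01785 (the normalizer cancels) = 4.549.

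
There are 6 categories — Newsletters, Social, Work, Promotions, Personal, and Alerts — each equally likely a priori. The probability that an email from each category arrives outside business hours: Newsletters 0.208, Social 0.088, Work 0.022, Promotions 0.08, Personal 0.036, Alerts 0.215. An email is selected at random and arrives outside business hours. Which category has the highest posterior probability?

Alerts

Since the prior is uniform, the posterior is proportional to the likelihood:
  Newsletters: 0.208
  Social: 0.088
  Work: 0.022
  Promotions: 0.08
  Personal: 0.036
  Alerts: 0.215
Normalizing constant = 0.649.
Largest term belongs to Alerts, so Alerts is most probable.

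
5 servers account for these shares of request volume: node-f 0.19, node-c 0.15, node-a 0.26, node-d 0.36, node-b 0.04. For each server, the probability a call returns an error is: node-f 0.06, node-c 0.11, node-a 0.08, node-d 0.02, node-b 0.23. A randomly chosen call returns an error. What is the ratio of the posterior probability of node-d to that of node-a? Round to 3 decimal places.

Unnormalized posteriors (prior × likelihood):
  node-f: 0.19 × 0.06 = 0.0114
  node-c: 0.15 × 0.11 = 0.0165
  node-a: 0.26 × 0.08 = 0.0208
  node-d: 0.36 × 0.02 = 0.0072
  node-b: 0.04 × 0.23 = 0.0092
Total = 0.0651.
The ratio is 0.0072 / 0.0208 (the normalizer cancels) = 0.346.

0.346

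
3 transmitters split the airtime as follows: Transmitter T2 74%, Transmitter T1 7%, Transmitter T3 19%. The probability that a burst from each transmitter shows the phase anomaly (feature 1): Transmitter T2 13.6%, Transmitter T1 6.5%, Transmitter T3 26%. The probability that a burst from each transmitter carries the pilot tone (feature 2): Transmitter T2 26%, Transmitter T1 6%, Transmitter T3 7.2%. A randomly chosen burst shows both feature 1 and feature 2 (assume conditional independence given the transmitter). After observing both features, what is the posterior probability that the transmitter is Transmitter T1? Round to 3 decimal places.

0.009

By Bayes' rule, posterior ∝ prior × likelihood:
  Transmitter T2: 0.74 × 0.136 × 0.26 = 0.0261664
  Transmitter T1: 0.07 × 0.065 × 0.06 = 0.000273
  Transmitter T3: 0.19 × 0.26 × 0.072 = 0.0035568
Total = 0.0299962.
P(Transmitter T1 | evidence) = 0.000273 / 0.0299962 ≈ 0.009.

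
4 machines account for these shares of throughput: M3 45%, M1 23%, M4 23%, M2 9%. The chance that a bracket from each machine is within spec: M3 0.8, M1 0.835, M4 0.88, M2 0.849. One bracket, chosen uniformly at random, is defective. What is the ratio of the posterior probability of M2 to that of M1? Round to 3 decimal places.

0.358

Taking complements, P(defective | each) = M3 0.2, M1 0.165, M4 0.12, M2 0.151.
Unnormalized posteriors (prior × likelihood):
  M3: 0.45 × 0.2 = 0.09
  M1: 0.23 × 0.165 = 0.03795
  M4: 0.23 × 0.12 = 0.0276
  M2: 0.09 × 0.151 = 0.01359
Sum = 0.16914.
The ratio is 0.01359 / 0.03795 (the normalizer cancels) = 0.358.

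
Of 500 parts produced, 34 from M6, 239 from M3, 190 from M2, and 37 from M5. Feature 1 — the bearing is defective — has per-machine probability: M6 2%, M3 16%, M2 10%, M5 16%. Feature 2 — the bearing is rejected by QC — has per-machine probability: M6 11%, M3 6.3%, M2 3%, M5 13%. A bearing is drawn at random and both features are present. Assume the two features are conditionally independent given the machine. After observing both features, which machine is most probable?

By Bayes' rule, posterior ∝ prior × likelihood:
  M6: 0.068 × 0.02 × 0.11 = 0.0001496
  M3: 0.478 × 0.16 × 0.063 = 0.00481824
  M2: 0.38 × 0.1 × 0.03 = 0.00114
  M5: 0.074 × 0.16 × 0.13 = 0.0015392
Total = 0.00764704.
Largest term belongs to M3, so M3 is most probable.

M3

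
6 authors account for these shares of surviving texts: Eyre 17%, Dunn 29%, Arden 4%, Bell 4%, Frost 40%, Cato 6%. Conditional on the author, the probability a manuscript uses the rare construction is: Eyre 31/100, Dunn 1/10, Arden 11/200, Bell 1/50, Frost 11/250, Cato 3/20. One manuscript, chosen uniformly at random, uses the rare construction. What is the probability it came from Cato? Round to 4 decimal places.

0.0809

By Bayes' rule, posterior ∝ prior × likelihood:
  Eyre: 0.17 × 0.31 = 0.0527
  Dunn: 0.29 × 0.1 = 0.029
  Arden: 0.04 × 0.055 = 0.0022
  Bell: 0.04 × 0.02 = 0.0008
  Frost: 0.4 × 0.044 = 0.0176
  Cato: 0.06 × 0.15 = 0.009
Sum = 0.1113.
P(Cato | evidence) = 0.009 / 0.1113 ≈ 0.0809.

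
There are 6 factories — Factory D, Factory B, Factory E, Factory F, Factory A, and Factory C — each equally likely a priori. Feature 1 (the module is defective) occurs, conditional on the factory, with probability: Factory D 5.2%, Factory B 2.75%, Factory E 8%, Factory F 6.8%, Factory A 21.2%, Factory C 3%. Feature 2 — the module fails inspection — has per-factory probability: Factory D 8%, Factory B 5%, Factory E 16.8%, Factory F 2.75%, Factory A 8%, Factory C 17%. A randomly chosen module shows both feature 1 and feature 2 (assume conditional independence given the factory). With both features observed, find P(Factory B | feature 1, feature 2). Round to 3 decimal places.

0.032

Since the prior is uniform, the posterior is proportional to the likelihood:
  Factory D: 0.052 × 0.08 = 0.00416
  Factory B: 0.0275 × 0.05 = 0.001375
  Factory E: 0.08 × 0.168 = 0.01344
  Factory F: 0.068 × 0.0275 = 0.00187
  Factory A: 0.212 × 0.08 = 0.01696
  Factory C: 0.03 × 0.17 = 0.0051
Total = 0.042905.
P(Factory B | evidence) = 0.001375 / 0.042905 ≈ 0.032.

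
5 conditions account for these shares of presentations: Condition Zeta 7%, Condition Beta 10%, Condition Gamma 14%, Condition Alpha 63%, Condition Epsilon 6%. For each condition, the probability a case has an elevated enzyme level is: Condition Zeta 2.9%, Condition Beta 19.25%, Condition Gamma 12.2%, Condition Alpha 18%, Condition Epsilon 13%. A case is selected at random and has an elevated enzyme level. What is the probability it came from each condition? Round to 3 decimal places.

Compute prior × likelihood for every hypothesis:
  Condition Zeta: 0.07 × 0.029 = 0.00203
  Condition Beta: 0.1 × 0.1925 = 0.01925
  Condition Gamma: 0.14 × 0.122 = 0.01708
  Condition Alpha: 0.63 × 0.18 = 0.1134
  Condition Epsilon: 0.06 × 0.13 = 0.0078
Normalizing constant = 0.15956.
P(Condition Zeta | elevated) = 0.00203/0.15956 ≈ 0.013
P(Condition Beta | elevated) = 0.01925/0.15956 ≈ 0.121
P(Condition Gamma | elevated) = 0.01708/0.15956 ≈ 0.107
P(Condition Alpha | elevated) = 0.1134/0.15956 ≈ 0.711
P(Condition Epsilon | elevated) = 0.0078/0.15956 ≈ 0.049
(Check: 0.013+0.121+0.107+0.711+0.049 = 1.001.)

Condition Zeta 0.013, Condition Beta 0.121, Condition Gamma 0.107, Condition Alpha 0.711, Condition Epsilon 0.049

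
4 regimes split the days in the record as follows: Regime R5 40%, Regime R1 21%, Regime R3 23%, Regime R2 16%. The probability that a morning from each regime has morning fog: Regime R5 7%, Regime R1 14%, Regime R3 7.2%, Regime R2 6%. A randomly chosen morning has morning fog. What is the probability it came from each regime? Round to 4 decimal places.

Regime R5 0.3351, Regime R1 0.3518, Regime R3 0.1982, Regime R2 0.1149

Compute prior × likelihood for every hypothesis:
  Regime R5: 0.4 × 0.07 = 0.028
  Regime R1: 0.21 × 0.14 = 0.0294
  Regime R3: 0.23 × 0.072 = 0.01656
  Regime R2: 0.16 × 0.06 = 0.0096
Normalizing constant = 0.08356.
P(Regime R5 | fog) = 0.028/0.08356 ≈ 0.3351
P(Regime R1 | fog) = 0.0294/0.08356 ≈ 0.3518
P(Regime R3 | fog) = 0.01656/0.08356 ≈ 0.1982
P(Regime R2 | fog) = 0.0096/0.08356 ≈ 0.1149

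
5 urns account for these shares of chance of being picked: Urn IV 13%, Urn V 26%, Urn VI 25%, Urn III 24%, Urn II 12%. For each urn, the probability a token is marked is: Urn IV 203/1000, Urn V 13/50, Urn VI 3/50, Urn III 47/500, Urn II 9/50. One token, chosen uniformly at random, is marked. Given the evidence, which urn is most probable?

Urn V

Prior × likelihood for each hypothesis:
  Urn IV: 0.13 × 0.203 = 0.02639
  Urn V: 0.26 × 0.26 = 0.0676
  Urn VI: 0.25 × 0.06 = 0.015
  Urn III: 0.24 × 0.094 = 0.02256
  Urn II: 0.12 × 0.18 = 0.0216
Total = 0.15315.
Largest term belongs to Urn V, so Urn V is most probable.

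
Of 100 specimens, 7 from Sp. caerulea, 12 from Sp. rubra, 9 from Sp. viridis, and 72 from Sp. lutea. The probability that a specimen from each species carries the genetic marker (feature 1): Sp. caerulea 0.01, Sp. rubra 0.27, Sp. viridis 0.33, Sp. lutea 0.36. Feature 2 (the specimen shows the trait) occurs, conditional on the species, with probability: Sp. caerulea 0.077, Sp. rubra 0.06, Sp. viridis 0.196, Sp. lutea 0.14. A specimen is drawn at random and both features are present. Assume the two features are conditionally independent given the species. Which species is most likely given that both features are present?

Unnormalized posteriors (prior × likelihood):
  Sp. caerulea: 0.07 × 0.01 × 0.077 = 0.0000539
  Sp. rubra: 0.12 × 0.27 × 0.06 = 0.001944
  Sp. viridis: 0.09 × 0.33 × 0.196 = 0.0058212
  Sp. lutea: 0.72 × 0.36 × 0.14 = 0.036288
Normalizing constant = 0.0441071.
Largest term belongs to Sp. lutea, so Sp. lutea is most probable.

Sp. lutea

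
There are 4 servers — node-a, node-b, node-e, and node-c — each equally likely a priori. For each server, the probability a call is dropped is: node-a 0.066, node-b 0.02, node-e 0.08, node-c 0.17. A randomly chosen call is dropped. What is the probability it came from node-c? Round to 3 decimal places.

0.506

With a uniform prior (1/4 each), posterior ∝ likelihood:
  node-a: 0.066
  node-b: 0.02
  node-e: 0.08
  node-c: 0.17
Normalizing constant = 0.336.
P(node-c | evidence) = 0.17 / 0.336 ≈ 0.506.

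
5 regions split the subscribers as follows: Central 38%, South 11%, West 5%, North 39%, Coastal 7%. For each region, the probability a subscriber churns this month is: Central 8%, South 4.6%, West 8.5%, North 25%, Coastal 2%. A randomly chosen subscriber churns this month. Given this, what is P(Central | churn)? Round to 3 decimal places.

Unnormalized posteriors (prior × likelihood):
  Central: 0.38 × 0.08 = 0.0304
  South: 0.11 × 0.046 = 0.00506
  West: 0.05 × 0.085 = 0.00425
  North: 0.39 × 0.25 = 0.0975
  Coastal: 0.07 × 0.02 = 0.0014
Total = 0.13861.
P(Central | evidence) = 0.0304 / 0.13861 ≈ 0.219.

0.219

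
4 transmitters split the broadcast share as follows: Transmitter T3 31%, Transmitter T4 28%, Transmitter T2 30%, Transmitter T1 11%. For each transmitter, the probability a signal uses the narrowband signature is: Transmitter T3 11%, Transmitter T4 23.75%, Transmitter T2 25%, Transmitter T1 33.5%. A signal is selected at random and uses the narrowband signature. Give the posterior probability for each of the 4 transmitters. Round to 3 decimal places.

Unnormalized posteriors (prior × likelihood):
  Transmitter T3: 0.31 × 0.11 = 0.0341
  Transmitter T4: 0.28 × 0.2375 = 0.0665
  Transmitter T2: 0.3 × 0.25 = 0.075
  Transmitter T1: 0.11 × 0.335 = 0.03685
Total = 0.21245.
P(Transmitter T3 | narrowband) = 0.0341/0.21245 ≈ 0.161
P(Transmitter T4 | narrowband) = 0.0665/0.21245 ≈ 0.313
P(Transmitter T2 | narrowband) = 0.075/0.21245 ≈ 0.353
P(Transmitter T1 | narrowband) = 0.03685/0.21245 ≈ 0.173

Transmitter T3 0.161, Transmitter T4 0.313, Transmitter T2 0.353, Transmitter T1 0.173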